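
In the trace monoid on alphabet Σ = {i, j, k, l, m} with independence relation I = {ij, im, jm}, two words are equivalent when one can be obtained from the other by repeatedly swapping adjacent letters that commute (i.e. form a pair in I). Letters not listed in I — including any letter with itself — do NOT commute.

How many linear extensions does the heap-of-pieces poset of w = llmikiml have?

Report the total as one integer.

4

piece 0:l — minimal
piece 1:l rests on {0:l}
piece 2:m rests on {1:l}
piece 3:i rests on {1:l}
piece 4:k rests on {2:m, 3:i}
piece 5:i rests on {4:k}
piece 6:m rests on {4:k}
piece 7:l rests on {5:i, 6:m}
minimal pieces: {0:l}
ways to finish when only these pieces remain (= sum over removing one remaining piece with nothing left below it):
  1 left: {7}→1
  2 left: {5,7}→1  {6,7}→1
  3 left: {5,6,7}→2
  4 left: {4,5,6,7}→2
  5 left: {2,4,5,6,7}→2  {3,4,5,6,7}→2
  6 left: {2,3,4,5,6,7}→4
  placing 0:l first → 4 extensions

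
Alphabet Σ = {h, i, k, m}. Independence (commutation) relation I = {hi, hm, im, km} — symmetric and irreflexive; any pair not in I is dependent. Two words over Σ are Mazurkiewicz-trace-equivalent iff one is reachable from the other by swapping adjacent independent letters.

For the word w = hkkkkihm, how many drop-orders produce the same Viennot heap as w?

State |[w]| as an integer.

16

0(h) covers ∅
1(k) covers 0:h
2(k) covers 1:k
3(k) covers 2:k
4(k) covers 3:k
5(i) covers 4:k
6(h) covers 4:k
7(m) covers ∅
floor of heap: 0:h, 7:m
completions by unplaced set U, small U first (add the entries for U minus each lowest piece of U):
  |U|=1: {5}:1  {6}:1  {7}:1
  |U|=2: {5,6}:2  {5,7}:2  {6,7}:2
  |U|=3: {4,5,6}:2  {5,6,7}:6
  |U|=4: {3,4,5,6}:2  {4,5,6,7}:8
  |U|=5: {2,3,4,5,6}:2  {3,4,5,6,7}:10
  |U|=6: {1,2,3,4,5,6}:2  {2,3,4,5,6,7}:12
  start at 0(h): 14
  start at 7(m): 2
sum over floor = 16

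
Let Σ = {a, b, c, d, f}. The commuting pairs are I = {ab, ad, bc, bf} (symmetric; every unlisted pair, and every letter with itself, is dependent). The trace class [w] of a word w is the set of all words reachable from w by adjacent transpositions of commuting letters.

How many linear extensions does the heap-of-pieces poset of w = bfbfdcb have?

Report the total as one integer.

piece 0:b — minimal
piece 1:f — minimal
piece 2:b rests on {0:b}
piece 3:f rests on {1:f}
piece 4:d rests on {2:b, 3:f}
piece 5:c rests on {4:d}
piece 6:b rests on {4:d}
minimal pieces: {0:b, 1:f}
ways to finish when only these pieces remain (= sum over removing one remaining piece with nothing left below it):
  1 left: {5}→1  {6}→1
  2 left: {5,6}→2
  3 left: {4,5,6}→2
  4 left: {2,4,5,6}→2  {3,4,5,6}→2
  5 left: {0,2,4,5,6}→2  {1,3,4,5,6}→2  {2,3,4,5,6}→4
  placing 0:b first → 6 extensions
  placing 1:f first → 6 extensions
total linear extensions = 12

12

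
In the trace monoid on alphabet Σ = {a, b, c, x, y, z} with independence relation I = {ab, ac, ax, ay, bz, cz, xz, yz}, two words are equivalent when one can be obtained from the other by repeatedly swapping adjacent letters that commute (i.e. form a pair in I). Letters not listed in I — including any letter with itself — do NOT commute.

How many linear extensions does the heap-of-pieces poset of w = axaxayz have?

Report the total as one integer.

piece 0:a — minimal
piece 1:x — minimal
piece 2:a rests on {0:a}
piece 3:x rests on {1:x}
piece 4:a rests on {2:a}
piece 5:y rests on {3:x}
piece 6:z rests on {4:a}
minimal pieces: {0:a, 1:x}
ways to finish when only these pieces remain (= sum over removing one remaining piece with nothing left below it):
  1 left: {5}→1  {6}→1
  2 left: {3,5}→1  {4,6}→1  {5,6}→2
  3 left: {1,3,5}→1  {2,4,6}→1  {3,5,6}→3  {4,5,6}→3
  4 left: {0,2,4,6}→1  {1,3,5,6}→4  {2,4,5,6}→4  {3,4,5,6}→6
  5 left: {0,2,4,5,6}→5  {1,3,4,5,6}→10  {2,3,4,5,6}→10
  placing 0:a first → 20 extensions
  placing 1:x first → 15 extensions
total linear extensions = 35

35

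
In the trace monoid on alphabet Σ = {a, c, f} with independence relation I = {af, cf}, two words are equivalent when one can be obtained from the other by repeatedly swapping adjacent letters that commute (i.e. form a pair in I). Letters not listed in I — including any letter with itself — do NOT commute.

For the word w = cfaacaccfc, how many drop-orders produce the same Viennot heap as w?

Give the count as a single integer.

45

#0=c has no predecessor
#1=f has no predecessor
#2=a depends on [0:c]
#3=a depends on [2:a]
#4=c depends on [3:a]
#5=a depends on [4:c]
#6=c depends on [5:a]
#7=c depends on [6:c]
#8=f depends on [1:f]
#9=c depends on [7:c]
sources: [0:c, 1:f]
N(rest) = Σ N(rest − s) over sources s of rest; N(one piece) = 1:
  size 1 → [8]=1  [9]=1
  size 2 → [1,8]=1  [7,9]=1  [8,9]=2
  size 3 → [1,8,9]=3  [6,7,9]=1  [7,8,9]=3
  size 4 → [1,7,8,9]=6  [5,6,7,9]=1  [6,7,8,9]=4
  size 5 → [1,6,7,8,9]=10  [4,5,6,7,9]=1  [5,6,7,8,9]=5
  size 6 → [1,5,6,7,8,9]=15  [3,4,5,6,7,9]=1  [4,5,6,7,8,9]=6
  size 7 → [1,4,5,6,7,8,9]=21  [2,3,4,5,6,7,9]=1  [3,4,5,6,7,8,9]=7
  size 8 → [0,2,3,4,5,6,7,9]=1  [1,3,4,5,6,7,8,9]=28  [2,3,4,5,6,7,8,9]=8
  first=0(c) contributes 36
  first=1(f) contributes 9
|[w]| = 45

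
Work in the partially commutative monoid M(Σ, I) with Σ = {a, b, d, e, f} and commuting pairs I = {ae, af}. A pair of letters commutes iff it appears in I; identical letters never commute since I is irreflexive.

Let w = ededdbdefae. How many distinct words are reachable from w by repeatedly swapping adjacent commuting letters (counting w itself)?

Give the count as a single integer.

piece 0:e — minimal
piece 1:d rests on {0:e}
piece 2:e rests on {1:d}
piece 3:d rests on {2:e}
piece 4:d rests on {3:d}
piece 5:b rests on {4:d}
piece 6:d rests on {5:b}
piece 7:e rests on {6:d}
piece 8:f rests on {7:e}
piece 9:a rests on {6:d}
piece 10:e rests on {8:f}
minimal pieces: {0:e}
ways to finish when only these pieces remain (= sum over removing one remaining piece with nothing left below it):
  1 left: {9}→1  {10}→1
  2 left: {8,10}→1  {9,10}→2
  3 left: {7,8,10}→1  {8,9,10}→3
  4 left: {7,8,9,10}→4
  5 left: {6,7,8,9,10}→4
  6 left: {5,6,7,8,9,10}→4
  7 left: {4,5,6,7,8,9,10}→4
  8 left: {3,4,5,6,7,8,9,10}→4
  9 left: {2,3,4,5,6,7,8,9,10}→4
  placing 0:e first → 4 extensions

4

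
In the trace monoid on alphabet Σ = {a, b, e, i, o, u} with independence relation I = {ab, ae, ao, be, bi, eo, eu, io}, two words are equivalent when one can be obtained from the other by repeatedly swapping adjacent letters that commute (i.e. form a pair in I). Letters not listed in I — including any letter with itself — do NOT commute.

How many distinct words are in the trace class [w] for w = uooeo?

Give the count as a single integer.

0(u) covers ∅
1(o) covers 0:u
2(o) covers 1:o
3(e) covers ∅
4(o) covers 2:o
floor of heap: 0:u, 3:e
completions by unplaced set U, small U first (add the entries for U minus each lowest piece of U):
  |U|=1: {3}:1  {4}:1
  |U|=2: {2,4}:1  {3,4}:2
  |U|=3: {1,2,4}:1  {2,3,4}:3
  start at 0(u): 4
  start at 3(e): 1
sum over floor = 5

5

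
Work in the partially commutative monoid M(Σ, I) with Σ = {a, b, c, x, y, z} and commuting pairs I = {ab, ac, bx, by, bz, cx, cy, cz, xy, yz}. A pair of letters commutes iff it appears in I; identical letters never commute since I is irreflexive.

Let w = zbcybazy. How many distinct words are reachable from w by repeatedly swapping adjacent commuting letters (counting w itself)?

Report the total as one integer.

224

0(z) covers ∅
1(b) covers ∅
2(c) covers 1:b
3(y) covers ∅
4(b) covers 2:c
5(a) covers 0:z, 3:y
6(z) covers 5:a
7(y) covers 5:a
floor of heap: 0:z, 1:b, 3:y
completions by unplaced set U, small U first (add the entries for U minus each lowest piece of U):
  |U|=1: {4}:1  {6}:1  {7}:1
  |U|=2: {2,4}:1  {4,6}:2  {4,7}:2  {6,7}:2
  |U|=3: {1,2,4}:1  {2,4,6}:3  {2,4,7}:3  {4,6,7}:6  {5,6,7}:2
  |U|=4: {0,5,6,7}:2  {1,2,4,6}:4  {1,2,4,7}:4  {2,4,6,7}:12  {3,5,6,7}:2  {4,5,6,7}:8
  |U|=5: {0,3,5,6,7}:4  {0,4,5,6,7}:10  {1,2,4,6,7}:20  {2,4,5,6,7}:20  {3,4,5,6,7}:10
  |U|=6: {0,2,4,5,6,7}:30  {0,3,4,5,6,7}:24  {1,2,4,5,6,7}:40  {2,3,4,5,6,7}:30
  start at 0(z): 70
  start at 1(b): 84
  start at 3(y): 70
sum over floor = 224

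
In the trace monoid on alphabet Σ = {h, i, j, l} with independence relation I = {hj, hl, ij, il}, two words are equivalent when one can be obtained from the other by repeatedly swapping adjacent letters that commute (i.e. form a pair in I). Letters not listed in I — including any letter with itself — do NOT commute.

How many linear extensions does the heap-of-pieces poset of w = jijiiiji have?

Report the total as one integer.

56

drop 0:j onto floor
drop 1:i onto floor
drop 2:j onto {0:j}
drop 3:i onto {1:i}
drop 4:i onto {3:i}
drop 5:i onto {4:i}
drop 6:j onto {2:j}
drop 7:i onto {5:i}
ground layer = {0:j, 1:i}
drop-orders for the pieces not yet dropped (sum over which currently-grounded one goes next):
  1 to go: {6} 1  {7} 1
  2 to go: {2,6} 1  {5,7} 1  {6,7} 2
  3 to go: {0,2,6} 1  {2,6,7} 3  {4,5,7} 1  {5,6,7} 3
  4 to go: {0,2,6,7} 4  {2,5,6,7} 6  {3,4,5,7} 1  {4,5,6,7} 4
  5 to go: {0,2,5,6,7} 10  {1,3,4,5,7} 1  {2,4,5,6,7} 10  {3,4,5,6,7} 5
  6 to go: {0,2,4,5,6,7} 20  {1,3,4,5,6,7} 6  {2,3,4,5,6,7} 15
  if 0:j drops first: 21 orders
  if 1:i drops first: 35 orders
heap linearizations: 56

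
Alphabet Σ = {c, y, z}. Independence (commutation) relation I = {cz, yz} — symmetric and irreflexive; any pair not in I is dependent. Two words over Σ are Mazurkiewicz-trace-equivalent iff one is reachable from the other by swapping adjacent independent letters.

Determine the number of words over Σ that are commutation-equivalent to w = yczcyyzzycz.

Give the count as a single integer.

#0=y has no predecessor
#1=c depends on [0:y]
#2=z has no predecessor
#3=c depends on [1:c]
#4=y depends on [3:c]
#5=y depends on [4:y]
#6=z depends on [2:z]
#7=z depends on [6:z]
#8=y depends on [5:y]
#9=c depends on [8:y]
#10=z depends on [7:z]
sources: [0:y, 2:z]
N(rest) = Σ N(rest − s) over sources s of rest; N(one piece) = 1:
  size 1 → [9]=1  [10]=1
  size 2 → [7,10]=1  [8,9]=1  [9,10]=2
  size 3 → [5,8,9]=1  [6,7,10]=1  [7,9,10]=3  [8,9,10]=3
  size 4 → [2,6,7,10]=1  [4,5,8,9]=1  [5,8,9,10]=4  [6,7,9,10]=4  [7,8,9,10]=6
  size 5 → [2,6,7,9,10]=5  [3,4,5,8,9]=1  [4,5,8,9,10]=5  [5,7,8,9,10]=10  [6,7,8,9,10]=10
  size 6 → [1,3,4,5,8,9]=1  [2,6,7,8,9,10]=15  [3,4,5,8,9,10]=6  [4,5,7,8,9,10]=15  [5,6,7,8,9,10]=20
  size 7 → [0,1,3,4,5,8,9]=1  [1,3,4,5,8,9,10]=7  [2,5,6,7,8,9,10]=35  [3,4,5,7,8,9,10]=21  [4,5,6,7,8,9,10]=35
  size 8 → [0,1,3,4,5,8,9,10]=8  [1,3,4,5,7,8,9,10]=28  [2,4,5,6,7,8,9,10]=70  [3,4,5,6,7,8,9,10]=56
  size 9 → [0,1,3,4,5,7,8,9,10]=36  [1,3,4,5,6,7,8,9,10]=84  [2,3,4,5,6,7,8,9,10]=126
  first=0(y) contributes 210
  first=2(z) contributes 120
|[w]| = 330

330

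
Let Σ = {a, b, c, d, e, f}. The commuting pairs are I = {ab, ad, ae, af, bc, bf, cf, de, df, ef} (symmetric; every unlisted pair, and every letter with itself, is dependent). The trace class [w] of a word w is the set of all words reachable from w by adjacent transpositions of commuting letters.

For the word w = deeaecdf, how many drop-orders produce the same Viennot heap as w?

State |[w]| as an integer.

160

piece 0:d — minimal
piece 1:e — minimal
piece 2:e rests on {1:e}
piece 3:a — minimal
piece 4:e rests on {2:e}
piece 5:c rests on {0:d, 3:a, 4:e}
piece 6:d rests on {5:c}
piece 7:f — minimal
minimal pieces: {0:d, 1:e, 3:a, 7:f}
ways to finish when only these pieces remain (= sum over removing one remaining piece with nothing left below it):
  1 left: {6}→1  {7}→1
  2 left: {5,6}→1  {6,7}→2
  3 left: {0,5,6}→1  {3,5,6}→1  {4,5,6}→1  {5,6,7}→3
  4 left: {0,3,5,6}→2  {0,4,5,6}→2  {0,5,6,7}→4  {2,4,5,6}→1  {3,4,5,6}→2  {3,5,6,7}→4  {4,5,6,7}→4
  5 left: {0,2,4,5,6}→3  {0,3,4,5,6}→6  {0,3,5,6,7}→10  {0,4,5,6,7}→10  {1,2,4,5,6}→1  {2,3,4,5,6}→3  {2,4,5,6,7}→5  {3,4,5,6,7}→10
  6 left: {0,1,2,4,5,6}→4  {0,2,3,4,5,6}→12  {0,2,4,5,6,7}→18  {0,3,4,5,6,7}→36  {1,2,3,4,5,6}→4  {1,2,4,5,6,7}→6  {2,3,4,5,6,7}→18
  placing 0:d first → 28 extensions
  placing 1:e first → 84 extensions
  placing 3:a first → 28 extensions
  placing 7:f first → 20 extensions
total linear extensions = 160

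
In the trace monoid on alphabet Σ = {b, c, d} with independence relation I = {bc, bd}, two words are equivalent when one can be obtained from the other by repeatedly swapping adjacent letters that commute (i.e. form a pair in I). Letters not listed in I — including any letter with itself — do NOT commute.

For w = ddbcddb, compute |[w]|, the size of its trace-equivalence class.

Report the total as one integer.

21

#0=d has no predecessor
#1=d depends on [0:d]
#2=b has no predecessor
#3=c depends on [1:d]
#4=d depends on [3:c]
#5=d depends on [4:d]
#6=b depends on [2:b]
sources: [0:d, 2:b]
N(rest) = Σ N(rest − s) over sources s of rest; N(one piece) = 1:
  size 1 → [5]=1  [6]=1
  size 2 → [2,6]=1  [4,5]=1  [5,6]=2
  size 3 → [2,5,6]=3  [3,4,5]=1  [4,5,6]=3
  size 4 → [1,3,4,5]=1  [2,4,5,6]=6  [3,4,5,6]=4
  size 5 → [0,1,3,4,5]=1  [1,3,4,5,6]=5  [2,3,4,5,6]=10
  first=0(d) contributes 15
  first=2(b) contributes 6
|[w]| = 21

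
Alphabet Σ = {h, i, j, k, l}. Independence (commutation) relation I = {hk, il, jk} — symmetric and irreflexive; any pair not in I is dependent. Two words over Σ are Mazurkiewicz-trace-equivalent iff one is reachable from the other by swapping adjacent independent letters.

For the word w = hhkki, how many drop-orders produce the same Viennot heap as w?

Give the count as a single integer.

6

drop 0:h onto floor
drop 1:h onto {0:h}
drop 2:k onto floor
drop 3:k onto {2:k}
drop 4:i onto {1:h, 3:k}
ground layer = {0:h, 2:k}
drop-orders for the pieces not yet dropped (sum over which currently-grounded one goes next):
  1 to go: {4} 1
  2 to go: {1,4} 1  {3,4} 1
  3 to go: {0,1,4} 1  {1,3,4} 2  {2,3,4} 1
  if 0:h drops first: 3 orders
  if 2:k drops first: 3 orders
heap linearizations: 6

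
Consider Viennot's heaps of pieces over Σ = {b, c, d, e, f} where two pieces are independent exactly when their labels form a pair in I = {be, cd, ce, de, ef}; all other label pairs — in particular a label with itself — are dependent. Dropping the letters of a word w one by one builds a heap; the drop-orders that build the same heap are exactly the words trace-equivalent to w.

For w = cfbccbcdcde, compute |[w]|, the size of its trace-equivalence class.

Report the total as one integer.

66

drop 0:c onto floor
drop 1:f onto {0:c}
drop 2:b onto {1:f}
drop 3:c onto {2:b}
drop 4:c onto {3:c}
drop 5:b onto {4:c}
drop 6:c onto {5:b}
drop 7:d onto {5:b}
drop 8:c onto {6:c}
drop 9:d onto {7:d}
drop 10:e onto floor
ground layer = {0:c, 10:e}
drop-orders for the pieces not yet dropped (sum over which currently-grounded one goes next):
  1 to go: {8} 1  {9} 1  {10} 1
  2 to go: {6,8} 1  {7,9} 1  {8,9} 2  {8,10} 2  {9,10} 2
  3 to go: {6,8,9} 3  {6,8,10} 3  {7,8,9} 3  {7,9,10} 3  {8,9,10} 6
  4 to go: {6,7,8,9} 6  {6,8,9,10} 12  {7,8,9,10} 12
  5 to go: {5,6,7,8,9} 6  {6,7,8,9,10} 30
  6 to go: {4,5,6,7,8,9} 6  {5,6,7,8,9,10} 36
  7 to go: {3,4,5,6,7,8,9} 6  {4,5,6,7,8,9,10} 42
  8 to go: {2,3,4,5,6,7,8,9} 6  {3,4,5,6,7,8,9,10} 48
  9 to go: {1,2,3,4,5,6,7,8,9} 6  {2,3,4,5,6,7,8,9,10} 54
  if 0:c drops first: 60 orders
  if 10:e drops first: 6 orders
heap linearizations: 66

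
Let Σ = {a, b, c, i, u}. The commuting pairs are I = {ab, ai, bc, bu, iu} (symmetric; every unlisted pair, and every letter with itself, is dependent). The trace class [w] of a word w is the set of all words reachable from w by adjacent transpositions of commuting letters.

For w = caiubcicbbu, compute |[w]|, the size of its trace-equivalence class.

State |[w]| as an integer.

54

drop 0:c onto floor
drop 1:a onto {0:c}
drop 2:i onto {0:c}
drop 3:u onto {1:a}
drop 4:b onto {2:i}
drop 5:c onto {2:i, 3:u}
drop 6:i onto {4:b, 5:c}
drop 7:c onto {6:i}
drop 8:b onto {6:i}
drop 9:b onto {8:b}
drop 10:u onto {7:c}
ground layer = {0:c}
drop-orders for the pieces not yet dropped (sum over which currently-grounded one goes next):
  1 to go: {9} 1  {10} 1
  2 to go: {7,10} 1  {8,9} 1  {9,10} 2
  3 to go: {7,9,10} 3  {8,9,10} 3
  4 to go: {7,8,9,10} 6
  5 to go: {6,7,8,9,10} 6
  6 to go: {4,6,7,8,9,10} 6  {5,6,7,8,9,10} 6
  7 to go: {3,5,6,7,8,9,10} 6  {4,5,6,7,8,9,10} 12
  8 to go: {1,3,5,6,7,8,9,10} 6  {2,4,5,6,7,8,9,10} 12  {3,4,5,6,7,8,9,10} 18
  9 to go: {1,3,4,5,6,7,8,9,10} 24  {2,3,4,5,6,7,8,9,10} 30
  if 0:c drops first: 54 orders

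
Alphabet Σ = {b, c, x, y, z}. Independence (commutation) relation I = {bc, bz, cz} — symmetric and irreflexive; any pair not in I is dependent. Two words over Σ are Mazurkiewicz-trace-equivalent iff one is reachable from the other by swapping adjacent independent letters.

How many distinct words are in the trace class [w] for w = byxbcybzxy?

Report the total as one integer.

4

0(b) covers ∅
1(y) covers 0:b
2(x) covers 1:y
3(b) covers 2:x
4(c) covers 2:x
5(y) covers 3:b, 4:c
6(b) covers 5:y
7(z) covers 5:y
8(x) covers 6:b, 7:z
9(y) covers 8:x
floor of heap: 0:b
completions by unplaced set U, small U first (add the entries for U minus each lowest piece of U):
  |U|=1: {9}:1
  |U|=2: {8,9}:1
  |U|=3: {6,8,9}:1  {7,8,9}:1
  |U|=4: {6,7,8,9}:2
  |U|=5: {5,6,7,8,9}:2
  |U|=6: {3,5,6,7,8,9}:2  {4,5,6,7,8,9}:2
  |U|=7: {3,4,5,6,7,8,9}:4
  |U|=8: {2,3,4,5,6,7,8,9}:4
  start at 0(b): 4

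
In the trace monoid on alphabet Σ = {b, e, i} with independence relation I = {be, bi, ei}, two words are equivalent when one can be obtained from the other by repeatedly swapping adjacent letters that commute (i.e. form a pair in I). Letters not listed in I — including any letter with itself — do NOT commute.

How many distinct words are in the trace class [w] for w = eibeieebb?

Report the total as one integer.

1260

drop 0:e onto floor
drop 1:i onto floor
drop 2:b onto floor
drop 3:e onto {0:e}
drop 4:i onto {1:i}
drop 5:e onto {3:e}
drop 6:e onto {5:e}
drop 7:b onto {2:b}
drop 8:b onto {7:b}
ground layer = {0:e, 1:i, 2:b}
drop-orders for the pieces not yet dropped (sum over which currently-grounded one goes next):
  1 to go: {4} 1  {6} 1  {8} 1
  2 to go: {1,4} 1  {4,6} 2  {4,8} 2  {5,6} 1  {6,8} 2  {7,8} 1
  3 to go: {1,4,6} 3  {1,4,8} 3  {2,7,8} 1  {3,5,6} 1  {4,5,6} 3  {4,6,8} 6  {4,7,8} 3  {5,6,8} 3  {6,7,8} 3
  4 to go: {0,3,5,6} 1  {1,4,5,6} 6  {1,4,6,8} 12  {1,4,7,8} 6  {2,4,7,8} 4  {2,6,7,8} 4  {3,4,5,6} 4  {3,5,6,8} 4  {4,5,6,8} 12  {4,6,7,8} 12  {5,6,7,8} 6
  5 to go: {0,3,4,5,6} 5  {0,3,5,6,8} 5  {1,2,4,7,8} 10  {1,3,4,5,6} 10  {1,4,5,6,8} 30  {1,4,6,7,8} 30  {2,4,6,7,8} 20  {2,5,6,7,8} 10  {3,4,5,6,8} 20  {3,5,6,7,8} 10  {4,5,6,7,8} 30
  6 to go: {0,1,3,4,5,6} 15  {0,3,4,5,6,8} 30  {0,3,5,6,7,8} 15  {1,2,4,6,7,8} 60  {1,3,4,5,6,8} 60  {1,4,5,6,7,8} 90  {2,3,5,6,7,8} 20  {2,4,5,6,7,8} 60  {3,4,5,6,7,8} 60
  7 to go: {0,1,3,4,5,6,8} 105  {0,2,3,5,6,7,8} 35  {0,3,4,5,6,7,8} 105  {1,2,4,5,6,7,8} 210  {1,3,4,5,6,7,8} 210  {2,3,4,5,6,7,8} 140
  if 0:e drops first: 560 orders
  if 1:i drops first: 280 orders
  if 2:b drops first: 420 orders
heap linearizations: 1260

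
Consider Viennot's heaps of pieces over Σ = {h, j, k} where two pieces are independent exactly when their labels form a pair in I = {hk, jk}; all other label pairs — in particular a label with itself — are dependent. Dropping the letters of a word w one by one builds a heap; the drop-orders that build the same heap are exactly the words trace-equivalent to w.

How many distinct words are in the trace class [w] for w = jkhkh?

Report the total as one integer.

drop 0:j onto floor
drop 1:k onto floor
drop 2:h onto {0:j}
drop 3:k onto {1:k}
drop 4:h onto {2:h}
ground layer = {0:j, 1:k}
drop-orders for the pieces not yet dropped (sum over which currently-grounded one goes next):
  1 to go: {3} 1  {4} 1
  2 to go: {1,3} 1  {2,4} 1  {3,4} 2
  3 to go: {0,2,4} 1  {1,3,4} 3  {2,3,4} 3
  if 0:j drops first: 6 orders
  if 1:k drops first: 4 orders
heap linearizations: 10

10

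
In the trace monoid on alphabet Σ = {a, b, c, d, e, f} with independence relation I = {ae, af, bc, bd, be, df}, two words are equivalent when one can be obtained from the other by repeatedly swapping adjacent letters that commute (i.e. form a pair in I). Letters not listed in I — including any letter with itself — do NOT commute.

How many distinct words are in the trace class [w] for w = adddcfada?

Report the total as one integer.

piece 0:a — minimal
piece 1:d rests on {0:a}
piece 2:d rests on {1:d}
piece 3:d rests on {2:d}
piece 4:c rests on {3:d}
piece 5:f rests on {4:c}
piece 6:a rests on {4:c}
piece 7:d rests on {6:a}
piece 8:a rests on {7:d}
minimal pieces: {0:a}
ways to finish when only these pieces remain (= sum over removing one remaining piece with nothing left below it):
  1 left: {5}→1  {8}→1
  2 left: {5,8}→2  {7,8}→1
  3 left: {5,7,8}→3  {6,7,8}→1
  4 left: {5,6,7,8}→4
  5 left: {4,5,6,7,8}→4
  6 left: {3,4,5,6,7,8}→4
  7 left: {2,3,4,5,6,7,8}→4
  placing 0:a first → 4 extensions

4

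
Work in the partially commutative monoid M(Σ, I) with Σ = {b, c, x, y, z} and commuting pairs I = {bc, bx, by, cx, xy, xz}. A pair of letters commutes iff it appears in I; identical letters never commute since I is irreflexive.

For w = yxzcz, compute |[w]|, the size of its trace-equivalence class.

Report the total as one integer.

drop 0:y onto floor
drop 1:x onto floor
drop 2:z onto {0:y}
drop 3:c onto {2:z}
drop 4:z onto {3:c}
ground layer = {0:y, 1:x}
drop-orders for the pieces not yet dropped (sum over which currently-grounded one goes next):
  1 to go: {1} 1  {4} 1
  2 to go: {1,4} 2  {3,4} 1
  3 to go: {1,3,4} 3  {2,3,4} 1
  if 0:y drops first: 4 orders
  if 1:x drops first: 1 orders
heap linearizations: 5

5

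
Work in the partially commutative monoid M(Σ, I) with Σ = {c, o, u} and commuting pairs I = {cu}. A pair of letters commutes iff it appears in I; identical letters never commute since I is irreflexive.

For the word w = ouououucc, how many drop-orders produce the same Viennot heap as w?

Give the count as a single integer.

#0=o has no predecessor
#1=u depends on [0:o]
#2=o depends on [1:u]
#3=u depends on [2:o]
#4=o depends on [3:u]
#5=u depends on [4:o]
#6=u depends on [5:u]
#7=c depends on [4:o]
#8=c depends on [7:c]
sources: [0:o]
N(rest) = Σ N(rest − s) over sources s of rest; N(one piece) = 1:
  size 1 → [6]=1  [8]=1
  size 2 → [5,6]=1  [6,8]=2  [7,8]=1
  size 3 → [5,6,8]=3  [6,7,8]=3
  size 4 → [5,6,7,8]=6
  size 5 → [4,5,6,7,8]=6
  size 6 → [3,4,5,6,7,8]=6
  size 7 → [2,3,4,5,6,7,8]=6
  first=0(o) contributes 6

6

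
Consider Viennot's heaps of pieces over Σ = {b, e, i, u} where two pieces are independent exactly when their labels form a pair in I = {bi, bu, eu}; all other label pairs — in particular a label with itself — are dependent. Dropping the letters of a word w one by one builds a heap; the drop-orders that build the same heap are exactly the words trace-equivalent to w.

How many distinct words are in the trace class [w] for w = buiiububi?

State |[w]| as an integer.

84

#0=b has no predecessor
#1=u has no predecessor
#2=i depends on [1:u]
#3=i depends on [2:i]
#4=u depends on [3:i]
#5=b depends on [0:b]
#6=u depends on [4:u]
#7=b depends on [5:b]
#8=i depends on [6:u]
sources: [0:b, 1:u]
N(rest) = Σ N(rest − s) over sources s of rest; N(one piece) = 1:
  size 1 → [7]=1  [8]=1
  size 2 → [5,7]=1  [6,8]=1  [7,8]=2
  size 3 → [0,5,7]=1  [4,6,8]=1  [5,7,8]=3  [6,7,8]=3
  size 4 → [0,5,7,8]=4  [3,4,6,8]=1  [4,6,7,8]=4  [5,6,7,8]=6
  size 5 → [0,5,6,7,8]=10  [2,3,4,6,8]=1  [3,4,6,7,8]=5  [4,5,6,7,8]=10
  size 6 → [0,4,5,6,7,8]=20  [1,2,3,4,6,8]=1  [2,3,4,6,7,8]=6  [3,4,5,6,7,8]=15
  size 7 → [0,3,4,5,6,7,8]=35  [1,2,3,4,6,7,8]=7  [2,3,4,5,6,7,8]=21
  first=0(b) contributes 28
  first=1(u) contributes 56
|[w]| = 84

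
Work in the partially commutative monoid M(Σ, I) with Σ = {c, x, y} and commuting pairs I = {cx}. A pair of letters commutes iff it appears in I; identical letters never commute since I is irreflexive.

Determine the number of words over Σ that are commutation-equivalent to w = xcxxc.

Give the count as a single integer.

#0=x has no predecessor
#1=c has no predecessor
#2=x depends on [0:x]
#3=x depends on [2:x]
#4=c depends on [1:c]
sources: [0:x, 1:c]
N(rest) = Σ N(rest − s) over sources s of rest; N(one piece) = 1:
  size 1 → [3]=1  [4]=1
  size 2 → [1,4]=1  [2,3]=1  [3,4]=2
  size 3 → [0,2,3]=1  [1,3,4]=3  [2,3,4]=3
  first=0(x) contributes 6
  first=1(c) contributes 4
|[w]| = 10

10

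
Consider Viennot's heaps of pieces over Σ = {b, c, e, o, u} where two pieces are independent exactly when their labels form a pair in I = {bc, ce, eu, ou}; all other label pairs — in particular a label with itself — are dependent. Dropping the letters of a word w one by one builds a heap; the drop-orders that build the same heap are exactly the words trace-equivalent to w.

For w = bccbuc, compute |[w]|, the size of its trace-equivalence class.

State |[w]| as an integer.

6

drop 0:b onto floor
drop 1:c onto floor
drop 2:c onto {1:c}
drop 3:b onto {0:b}
drop 4:u onto {2:c, 3:b}
drop 5:c onto {4:u}
ground layer = {0:b, 1:c}
drop-orders for the pieces not yet dropped (sum over which currently-grounded one goes next):
  1 to go: {5} 1
  2 to go: {4,5} 1
  3 to go: {2,4,5} 1  {3,4,5} 1
  4 to go: {0,3,4,5} 1  {1,2,4,5} 1  {2,3,4,5} 2
  if 0:b drops first: 3 orders
  if 1:c drops first: 3 orders
heap linearizations: 6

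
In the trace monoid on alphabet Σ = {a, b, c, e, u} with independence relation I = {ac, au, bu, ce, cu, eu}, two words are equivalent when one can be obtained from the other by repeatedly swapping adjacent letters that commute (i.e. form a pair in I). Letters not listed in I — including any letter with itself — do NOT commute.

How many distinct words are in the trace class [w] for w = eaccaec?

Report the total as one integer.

0(e) covers ∅
1(a) covers 0:e
2(c) covers ∅
3(c) covers 2:c
4(a) covers 1:a
5(e) covers 4:a
6(c) covers 3:c
floor of heap: 0:e, 2:c
completions by unplaced set U, small U first (add the entries for U minus each lowest piece of U):
  |U|=1: {5}:1  {6}:1
  |U|=2: {3,6}:1  {4,5}:1  {5,6}:2
  |U|=3: {1,4,5}:1  {2,3,6}:1  {3,5,6}:3  {4,5,6}:3
  |U|=4: {0,1,4,5}:1  {1,4,5,6}:4  {2,3,5,6}:4  {3,4,5,6}:6
  |U|=5: {0,1,4,5,6}:5  {1,3,4,5,6}:10  {2,3,4,5,6}:10
  start at 0(e): 20
  start at 2(c): 15
sum over floor = 35

35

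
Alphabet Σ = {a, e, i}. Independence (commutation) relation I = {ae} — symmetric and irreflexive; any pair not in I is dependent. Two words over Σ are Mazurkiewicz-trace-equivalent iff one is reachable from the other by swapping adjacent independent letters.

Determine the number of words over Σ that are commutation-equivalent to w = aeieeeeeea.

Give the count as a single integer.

#0=a has no predecessor
#1=e has no predecessor
#2=i depends on [0:a, 1:e]
#3=e depends on [2:i]
#4=e depends on [3:e]
#5=e depends on [4:e]
#6=e depends on [5:e]
#7=e depends on [6:e]
#8=e depends on [7:e]
#9=a depends on [2:i]
sources: [0:a, 1:e]
N(rest) = Σ N(rest − s) over sources s of rest; N(one piece) = 1:
  size 1 → [8]=1  [9]=1
  size 2 → [7,8]=1  [8,9]=2
  size 3 → [6,7,8]=1  [7,8,9]=3
  size 4 → [5,6,7,8]=1  [6,7,8,9]=4
  size 5 → [4,5,6,7,8]=1  [5,6,7,8,9]=5
  size 6 → [3,4,5,6,7,8]=1  [4,5,6,7,8,9]=6
  size 7 → [3,4,5,6,7,8,9]=7
  size 8 → [2,3,4,5,6,7,8,9]=7
  first=0(a) contributes 7
  first=1(e) contributes 7
|[w]| = 14

14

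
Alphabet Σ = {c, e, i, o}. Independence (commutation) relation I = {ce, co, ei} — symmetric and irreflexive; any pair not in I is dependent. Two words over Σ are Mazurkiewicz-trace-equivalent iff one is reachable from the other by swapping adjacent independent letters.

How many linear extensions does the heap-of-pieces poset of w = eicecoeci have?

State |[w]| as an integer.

0(e) covers ∅
1(i) covers ∅
2(c) covers 1:i
3(e) covers 0:e
4(c) covers 2:c
5(o) covers 1:i, 3:e
6(e) covers 5:o
7(c) covers 4:c
8(i) covers 5:o, 7:c
floor of heap: 0:e, 1:i
completions by unplaced set U, small U first (add the entries for U minus each lowest piece of U):
  |U|=1: {6}:1  {8}:1
  |U|=2: {6,8}:2  {7,8}:1
  |U|=3: {4,7,8}:1  {5,6,8}:2  {6,7,8}:3
  |U|=4: {2,4,7,8}:1  {3,5,6,8}:2  {4,6,7,8}:4  {5,6,7,8}:5
  |U|=5: {0,3,5,6,8}:2  {2,4,6,7,8}:5  {3,5,6,7,8}:7  {4,5,6,7,8}:9
  |U|=6: {0,3,5,6,7,8}:9  {2,4,5,6,7,8}:14  {3,4,5,6,7,8}:16
  |U|=7: {0,3,4,5,6,7,8}:25  {1,2,4,5,6,7,8}:14  {2,3,4,5,6,7,8}:30
  start at 0(e): 44
  start at 1(i): 55
sum over floor = 99

99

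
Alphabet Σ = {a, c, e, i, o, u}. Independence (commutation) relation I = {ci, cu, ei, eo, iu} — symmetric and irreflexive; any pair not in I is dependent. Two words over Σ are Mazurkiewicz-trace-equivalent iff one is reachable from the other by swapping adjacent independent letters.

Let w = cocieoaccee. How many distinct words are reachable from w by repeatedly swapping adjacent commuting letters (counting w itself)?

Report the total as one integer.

5

#0=c has no predecessor
#1=o depends on [0:c]
#2=c depends on [1:o]
#3=i depends on [1:o]
#4=e depends on [2:c]
#5=o depends on [2:c, 3:i]
#6=a depends on [4:e, 5:o]
#7=c depends on [6:a]
#8=c depends on [7:c]
#9=e depends on [8:c]
#10=e depends on [9:e]
sources: [0:c]
N(rest) = Σ N(rest − s) over sources s of rest; N(one piece) = 1:
  size 1 → [10]=1
  size 2 → [9,10]=1
  size 3 → [8,9,10]=1
  size 4 → [7,8,9,10]=1
  size 5 → [6,7,8,9,10]=1
  size 6 → [4,6,7,8,9,10]=1  [5,6,7,8,9,10]=1
  size 7 → [3,5,6,7,8,9,10]=1  [4,5,6,7,8,9,10]=2
  size 8 → [2,4,5,6,7,8,9,10]=2  [3,4,5,6,7,8,9,10]=3
  size 9 → [2,3,4,5,6,7,8,9,10]=5
  first=0(c) contributes 5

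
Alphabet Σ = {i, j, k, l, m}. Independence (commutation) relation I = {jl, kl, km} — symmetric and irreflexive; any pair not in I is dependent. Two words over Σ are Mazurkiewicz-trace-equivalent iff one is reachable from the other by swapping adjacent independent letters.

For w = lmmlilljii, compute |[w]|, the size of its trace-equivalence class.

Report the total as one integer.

piece 0:l — minimal
piece 1:m rests on {0:l}
piece 2:m rests on {1:m}
piece 3:l rests on {2:m}
piece 4:i rests on {3:l}
piece 5:l rests on {4:i}
piece 6:l rests on {5:l}
piece 7:j rests on {4:i}
piece 8:i rests on {6:l, 7:j}
piece 9:i rests on {8:i}
minimal pieces: {0:l}
ways to finish when only these pieces remain (= sum over removing one remaining piece with nothing left below it):
  1 left: {9}→1
  2 left: {8,9}→1
  3 left: {6,8,9}→1  {7,8,9}→1
  4 left: {5,6,8,9}→1  {6,7,8,9}→2
  5 left: {5,6,7,8,9}→3
  6 left: {4,5,6,7,8,9}→3
  7 left: {3,4,5,6,7,8,9}→3
  8 left: {2,3,4,5,6,7,8,9}→3
  placing 0:l first → 3 extensions

3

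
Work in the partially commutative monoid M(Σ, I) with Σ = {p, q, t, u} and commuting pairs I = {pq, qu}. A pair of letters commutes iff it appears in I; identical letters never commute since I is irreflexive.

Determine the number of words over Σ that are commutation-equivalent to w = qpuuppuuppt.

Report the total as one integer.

10

#0=q has no predecessor
#1=p has no predecessor
#2=u depends on [1:p]
#3=u depends on [2:u]
#4=p depends on [3:u]
#5=p depends on [4:p]
#6=u depends on [5:p]
#7=u depends on [6:u]
#8=p depends on [7:u]
#9=p depends on [8:p]
#10=t depends on [0:q, 9:p]
sources: [0:q, 1:p]
N(rest) = Σ N(rest − s) over sources s of rest; N(one piece) = 1:
  size 1 → [10]=1
  size 2 → [0,10]=1  [9,10]=1
  size 3 → [0,9,10]=2  [8,9,10]=1
  size 4 → [0,8,9,10]=3  [7,8,9,10]=1
  size 5 → [0,7,8,9,10]=4  [6,7,8,9,10]=1
  size 6 → [0,6,7,8,9,10]=5  [5,6,7,8,9,10]=1
  size 7 → [0,5,6,7,8,9,10]=6  [4,5,6,7,8,9,10]=1
  size 8 → [0,4,5,6,7,8,9,10]=7  [3,4,5,6,7,8,9,10]=1
  size 9 → [0,3,4,5,6,7,8,9,10]=8  [2,3,4,5,6,7,8,9,10]=1
  first=0(q) contributes 1
  first=1(p) contributes 9
|[w]| = 10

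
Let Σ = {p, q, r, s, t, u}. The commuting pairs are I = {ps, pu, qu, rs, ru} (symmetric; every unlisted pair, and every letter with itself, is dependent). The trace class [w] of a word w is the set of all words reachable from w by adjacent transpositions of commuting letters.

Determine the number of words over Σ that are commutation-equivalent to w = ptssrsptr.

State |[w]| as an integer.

0(p) covers ∅
1(t) covers 0:p
2(s) covers 1:t
3(s) covers 2:s
4(r) covers 1:t
5(s) covers 3:s
6(p) covers 4:r
7(t) covers 5:s, 6:p
8(r) covers 7:t
floor of heap: 0:p
completions by unplaced set U, small U first (add the entries for U minus each lowest piece of U):
  |U|=1: {8}:1
  |U|=2: {7,8}:1
  |U|=3: {5,7,8}:1  {6,7,8}:1
  |U|=4: {3,5,7,8}:1  {4,6,7,8}:1  {5,6,7,8}:2
  |U|=5: {2,3,5,7,8}:1  {3,5,6,7,8}:3  {4,5,6,7,8}:3
  |U|=6: {2,3,5,6,7,8}:4  {3,4,5,6,7,8}:6
  |U|=7: {2,3,4,5,6,7,8}:10
  start at 0(p): 10

10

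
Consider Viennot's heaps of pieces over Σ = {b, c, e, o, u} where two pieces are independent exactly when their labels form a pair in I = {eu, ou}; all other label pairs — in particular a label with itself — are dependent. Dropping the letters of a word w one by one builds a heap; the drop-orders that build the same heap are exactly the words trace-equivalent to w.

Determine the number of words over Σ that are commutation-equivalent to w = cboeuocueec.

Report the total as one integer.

drop 0:c onto floor
drop 1:b onto {0:c}
drop 2:o onto {1:b}
drop 3:e onto {2:o}
drop 4:u onto {1:b}
drop 5:o onto {3:e}
drop 6:c onto {4:u, 5:o}
drop 7:u onto {6:c}
drop 8:e onto {6:c}
drop 9:e onto {8:e}
drop 10:c onto {7:u, 9:e}
ground layer = {0:c}
drop-orders for the pieces not yet dropped (sum over which currently-grounded one goes next):
  1 to go: {10} 1
  2 to go: {7,10} 1  {9,10} 1
  3 to go: {7,9,10} 2  {8,9,10} 1
  4 to go: {7,8,9,10} 3
  5 to go: {6,7,8,9,10} 3
  6 to go: {4,6,7,8,9,10} 3  {5,6,7,8,9,10} 3
  7 to go: {3,5,6,7,8,9,10} 3  {4,5,6,7,8,9,10} 6
  8 to go: {2,3,5,6,7,8,9,10} 3  {3,4,5,6,7,8,9,10} 9
  9 to go: {2,3,4,5,6,7,8,9,10} 12
  if 0:c drops first: 12 orders

12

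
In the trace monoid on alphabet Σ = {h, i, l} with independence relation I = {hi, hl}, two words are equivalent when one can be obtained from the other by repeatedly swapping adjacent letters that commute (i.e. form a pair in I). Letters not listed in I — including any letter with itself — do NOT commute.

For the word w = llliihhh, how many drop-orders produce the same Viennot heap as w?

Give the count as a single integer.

#0=l has no predecessor
#1=l depends on [0:l]
#2=l depends on [1:l]
#3=i depends on [2:l]
#4=i depends on [3:i]
#5=h has no predecessor
#6=h depends on [5:h]
#7=h depends on [6:h]
sources: [0:l, 5:h]
N(rest) = Σ N(rest − s) over sources s of rest; N(one piece) = 1:
  size 1 → [4]=1  [7]=1
  size 2 → [3,4]=1  [4,7]=2  [6,7]=1
  size 3 → [2,3,4]=1  [3,4,7]=3  [4,6,7]=3  [5,6,7]=1
  size 4 → [1,2,3,4]=1  [2,3,4,7]=4  [3,4,6,7]=6  [4,5,6,7]=4
  size 5 → [0,1,2,3,4]=1  [1,2,3,4,7]=5  [2,3,4,6,7]=10  [3,4,5,6,7]=10
  size 6 → [0,1,2,3,4,7]=6  [1,2,3,4,6,7]=15  [2,3,4,5,6,7]=20
  first=0(l) contributes 35
  first=5(h) contributes 21
|[w]| = 56

56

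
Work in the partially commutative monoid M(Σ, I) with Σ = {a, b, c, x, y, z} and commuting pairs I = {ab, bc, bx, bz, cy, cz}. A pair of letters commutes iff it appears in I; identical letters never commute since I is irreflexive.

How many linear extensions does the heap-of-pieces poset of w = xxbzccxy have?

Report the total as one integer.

21

0(x) covers ∅
1(x) covers 0:x
2(b) covers ∅
3(z) covers 1:x
4(c) covers 1:x
5(c) covers 4:c
6(x) covers 3:z, 5:c
7(y) covers 2:b, 6:x
floor of heap: 0:x, 2:b
completions by unplaced set U, small U first (add the entries for U minus each lowest piece of U):
  |U|=1: {7}:1
  |U|=2: {2,7}:1  {6,7}:1
  |U|=3: {2,6,7}:2  {3,6,7}:1  {5,6,7}:1
  |U|=4: {2,3,6,7}:3  {2,5,6,7}:3  {3,5,6,7}:2  {4,5,6,7}:1
  |U|=5: {2,3,5,6,7}:8  {2,4,5,6,7}:4  {3,4,5,6,7}:3
  |U|=6: {1,3,4,5,6,7}:3  {2,3,4,5,6,7}:15
  start at 0(x): 18
  start at 2(b): 3
sum over floor = 21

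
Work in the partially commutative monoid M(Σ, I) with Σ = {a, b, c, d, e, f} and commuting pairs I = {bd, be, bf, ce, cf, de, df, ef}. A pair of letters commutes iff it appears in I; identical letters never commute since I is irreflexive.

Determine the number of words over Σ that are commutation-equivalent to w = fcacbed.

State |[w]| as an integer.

0(f) covers ∅
1(c) covers ∅
2(a) covers 0:f, 1:c
3(c) covers 2:a
4(b) covers 3:c
5(e) covers 2:a
6(d) covers 3:c
floor of heap: 0:f, 1:c
completions by unplaced set U, small U first (add the entries for U minus each lowest piece of U):
  |U|=1: {4}:1  {5}:1  {6}:1
  |U|=2: {4,5}:2  {4,6}:2  {5,6}:2
  |U|=3: {3,4,6}:2  {4,5,6}:6
  |U|=4: {3,4,5,6}:8
  |U|=5: {2,3,4,5,6}:8
  start at 0(f): 8
  start at 1(c): 8
sum over floor = 16

16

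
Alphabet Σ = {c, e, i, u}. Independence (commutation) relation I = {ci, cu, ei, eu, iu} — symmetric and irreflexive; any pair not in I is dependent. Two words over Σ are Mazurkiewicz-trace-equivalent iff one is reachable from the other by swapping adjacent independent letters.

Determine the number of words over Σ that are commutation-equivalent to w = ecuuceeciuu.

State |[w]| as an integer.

2310

0(e) covers ∅
1(c) covers 0:e
2(u) covers ∅
3(u) covers 2:u
4(c) covers 1:c
5(e) covers 4:c
6(e) covers 5:e
7(c) covers 6:e
8(i) covers ∅
9(u) covers 3:u
10(u) covers 9:u
floor of heap: 0:e, 2:u, 8:i
completions by unplaced set U, small U first (add the entries for U minus each lowest piece of U):
  |U|=1: {7}:1  {8}:1  {10}:1
  |U|=2: {6,7}:1  {7,8}:2  {7,10}:2  {8,10}:2  {9,10}:1
  |U|=3: {3,9,10}:1  {5,6,7}:1  {6,7,8}:3  {6,7,10}:3  {7,8,10}:6  {7,9,10}:3  {8,9,10}:3
  |U|=4: {2,3,9,10}:1  {3,7,9,10}:4  {3,8,9,10}:4  {4,5,6,7}:1  {5,6,7,8}:4  {5,6,7,10}:4  {6,7,8,10}:12  {6,7,9,10}:6  {7,8,9,10}:12
  |U|=5: {1,4,5,6,7}:1  {2,3,7,9,10}:5  {2,3,8,9,10}:5  {3,6,7,9,10}:10  {3,7,8,9,10}:20  {4,5,6,7,8}:5  {4,5,6,7,10}:5  {5,6,7,8,10}:20  {5,6,7,9,10}:10  {6,7,8,9,10}:30
  |U|=6: {0,1,4,5,6,7}:1  {1,4,5,6,7,8}:6  {1,4,5,6,7,10}:6  {2,3,6,7,9,10}:15  {2,3,7,8,9,10}:30  {3,5,6,7,9,10}:20  {3,6,7,8,9,10}:60  {4,5,6,7,8,10}:30  {4,5,6,7,9,10}:15  {5,6,7,8,9,10}:60
  |U|=7: {0,1,4,5,6,7,8}:7  {0,1,4,5,6,7,10}:7  {1,4,5,6,7,8,10}:42  {1,4,5,6,7,9,10}:21  {2,3,5,6,7,9,10}:35  {2,3,6,7,8,9,10}:105  {3,4,5,6,7,9,10}:35  {3,5,6,7,8,9,10}:140  {4,5,6,7,8,9,10}:105
  |U|=8: {0,1,4,5,6,7,8,10}:56  {0,1,4,5,6,7,9,10}:28  {1,3,4,5,6,7,9,10}:56  {1,4,5,6,7,8,9,10}:168  {2,3,4,5,6,7,9,10}:70  {2,3,5,6,7,8,9,10}:280  {3,4,5,6,7,8,9,10}:280
  |U|=9: {0,1,3,4,5,6,7,9,10}:84  {0,1,4,5,6,7,8,9,10}:252  {1,2,3,4,5,6,7,9,10}:126  {1,3,4,5,6,7,8,9,10}:504  {2,3,4,5,6,7,8,9,10}:630
  start at 0(e): 1260
  start at 2(u): 840
  start at 8(i): 210
sum over floor = 2310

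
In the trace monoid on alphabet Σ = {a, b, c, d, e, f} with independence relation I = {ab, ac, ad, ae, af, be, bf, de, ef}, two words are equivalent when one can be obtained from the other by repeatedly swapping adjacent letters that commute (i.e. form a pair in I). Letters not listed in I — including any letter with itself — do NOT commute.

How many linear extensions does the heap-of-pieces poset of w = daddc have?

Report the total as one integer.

5

piece 0:d — minimal
piece 1:a — minimal
piece 2:d rests on {0:d}
piece 3:d rests on {2:d}
piece 4:c rests on {3:d}
minimal pieces: {0:d, 1:a}
ways to finish when only these pieces remain (= sum over removing one remaining piece with nothing left below it):
  1 left: {1}→1  {4}→1
  2 left: {1,4}→2  {3,4}→1
  3 left: {1,3,4}→3  {2,3,4}→1
  placing 0:d first → 4 extensions
  placing 1:a first → 1 extensions
total linear extensions = 5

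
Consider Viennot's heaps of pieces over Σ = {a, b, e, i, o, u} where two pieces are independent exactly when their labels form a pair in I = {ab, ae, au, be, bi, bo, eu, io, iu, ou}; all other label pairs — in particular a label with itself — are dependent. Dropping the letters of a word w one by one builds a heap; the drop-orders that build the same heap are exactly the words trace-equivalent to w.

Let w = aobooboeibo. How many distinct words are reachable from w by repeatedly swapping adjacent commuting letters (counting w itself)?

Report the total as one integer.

330

drop 0:a onto floor
drop 1:o onto {0:a}
drop 2:b onto floor
drop 3:o onto {1:o}
drop 4:o onto {3:o}
drop 5:b onto {2:b}
drop 6:o onto {4:o}
drop 7:e onto {6:o}
drop 8:i onto {7:e}
drop 9:b onto {5:b}
drop 10:o onto {7:e}
ground layer = {0:a, 2:b}
drop-orders for the pieces not yet dropped (sum over which currently-grounded one goes next):
  1 to go: {8} 1  {9} 1  {10} 1
  2 to go: {5,9} 1  {8,9} 2  {8,10} 2  {9,10} 2
  3 to go: {2,5,9} 1  {5,8,9} 3  {5,9,10} 3  {7,8,10} 2  {8,9,10} 6
  4 to go: {2,5,8,9} 4  {2,5,9,10} 4  {5,8,9,10} 12  {6,7,8,10} 2  {7,8,9,10} 8
  5 to go: {2,5,8,9,10} 20  {4,6,7,8,10} 2  {5,7,8,9,10} 20  {6,7,8,9,10} 10
  6 to go: {2,5,7,8,9,10} 40  {3,4,6,7,8,10} 2  {4,6,7,8,9,10} 12  {5,6,7,8,9,10} 30
  7 to go: {1,3,4,6,7,8,10} 2  {2,5,6,7,8,9,10} 70  {3,4,6,7,8,9,10} 14  {4,5,6,7,8,9,10} 42
  8 to go: {0,1,3,4,6,7,8,10} 2  {1,3,4,6,7,8,9,10} 16  {2,4,5,6,7,8,9,10} 112  {3,4,5,6,7,8,9,10} 56
  9 to go: {0,1,3,4,6,7,8,9,10} 18  {1,3,4,5,6,7,8,9,10} 72  {2,3,4,5,6,7,8,9,10} 168
  if 0:a drops first: 240 orders
  if 2:b drops first: 90 orders
heap linearizations: 330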